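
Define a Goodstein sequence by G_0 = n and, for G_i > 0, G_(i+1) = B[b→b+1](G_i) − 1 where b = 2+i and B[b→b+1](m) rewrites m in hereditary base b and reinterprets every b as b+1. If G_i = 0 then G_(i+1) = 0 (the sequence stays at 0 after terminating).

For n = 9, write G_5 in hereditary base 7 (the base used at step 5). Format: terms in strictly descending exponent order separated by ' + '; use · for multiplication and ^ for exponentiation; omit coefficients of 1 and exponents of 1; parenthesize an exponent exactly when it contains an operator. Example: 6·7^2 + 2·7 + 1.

i=0: 9 = 2^(2 + 1) + 1 (b=2); 2→3: 3^(3 + 1) + 1 = 82; 82−1 = 81
i=1: 81 = 3^(3 + 1) (b=3); 3→4: 4^(4 + 1) = 1024; 1024−1 = 1023
i=2: 1023 = 3·4^4 + 3·4^3 + 3·4^2 + 3·4 + 3 (b=4); 4→5: 3·5^5 + 3·5^3 + 3·5^2 + 3·5 + 3 = 9843; 9843−1 = 9842
i=3: 9842 = 3·5^5 + 3·5^3 + 3·5^2 + 3·5 + 2 (b=5); 5→6: 3·6^6 + 3·6^3 + 3·6^2 + 3·6 + 2 = 140744; 140744−1 = 140743
i=4: 140743 = 3·6^6 + 3·6^3 + 3·6^2 + 3·6 + 1 (b=6); 6→7: 3·7^7 + 3·7^3 + 3·7^2 + 3·7 + 1 = 2471827; 2471827−1 = 2471826

3·7^7 + 3·7^3 + 3·7^2 + 3·7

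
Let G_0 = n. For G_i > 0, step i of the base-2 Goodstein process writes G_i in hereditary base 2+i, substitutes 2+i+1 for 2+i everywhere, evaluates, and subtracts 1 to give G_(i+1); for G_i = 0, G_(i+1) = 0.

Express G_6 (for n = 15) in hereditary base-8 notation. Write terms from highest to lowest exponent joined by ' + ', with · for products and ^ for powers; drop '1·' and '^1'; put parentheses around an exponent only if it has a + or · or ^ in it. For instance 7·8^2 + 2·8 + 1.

base 2: 15 = 2^(2 + 1) + 2^2 + 2 + 1; at 3: 3^(3 + 1) + 3^3 + 3 + 1 = 112; next = 111
base 3: 111 = 3^(3 + 1) + 3^3 + 3; at 4: 4^(4 + 1) + 4^4 + 4 = 1284; next = 1283
base 4: 1283 = 4^(4 + 1) + 4^4 + 3; at 5: 5^(5 + 1) + 5^5 + 3 = 18753; next = 18752
base 5: 18752 = 5^(5 + 1) + 5^5 + 2; at 6: 6^(6 + 1) + 6^6 + 2 = 326594; next = 326593
base 6: 326593 = 6^(6 + 1) + 6^6 + 1; at 7: 7^(7 + 1) + 7^7 + 1 = 6588345; next = 6588344
base 7: 6588344 = 7^(7 + 1) + 7^7; at 8: 8^(8 + 1) + 8^8 = 150994944; next = 150994943
base 8: 150994943 = 8^(8 + 1) + 7·8^7 + 7·8^6 + 7·8^5 + 7·8^4 + 7·8^3 + 7·8^2 + 7·8 + 7; at 9: 9^(9 + 1) + 7·9^7 + 7·9^6 + 7·9^5 + 7·9^4 + 7·9^3 + 7·9^2 + 7·9 + 7 = 3524450281; next = 3524450280

8^(8 + 1) + 7·8^7 + 7·8^6 + 7·8^5 + 7·8^4 + 7·8^3 + 7·8^2 + 7·8 + 7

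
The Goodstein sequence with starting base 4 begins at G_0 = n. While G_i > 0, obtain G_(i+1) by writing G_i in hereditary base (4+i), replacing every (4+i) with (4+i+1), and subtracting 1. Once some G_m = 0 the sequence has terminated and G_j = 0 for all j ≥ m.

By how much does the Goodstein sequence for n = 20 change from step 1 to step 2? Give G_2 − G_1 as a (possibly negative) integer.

base 4: 20 = 4^2 + 4; at 5: 5^2 + 5 = 30; next = 29
base 5: 29 = 5^2 + 4; at 6: 6^2 + 4 = 40; next = 39

10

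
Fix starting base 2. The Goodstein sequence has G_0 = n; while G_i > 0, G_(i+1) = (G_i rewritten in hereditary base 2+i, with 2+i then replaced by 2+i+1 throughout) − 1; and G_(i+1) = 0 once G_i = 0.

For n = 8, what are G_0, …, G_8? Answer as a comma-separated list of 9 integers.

G_0 = 8. HB_2(8) = 2^(2 + 1). Bump = 81. G_1 = 80.
G_1 = 80. HB_3(80) = 2·3^3 + 2·3^2 + 2·3 + 2. Bump = 554. G_2 = 553.
G_2 = 553. HB_4(553) = 2·4^4 + 2·4^2 + 2·4 + 1. Bump = 6311. G_3 = 6310.
G_3 = 6310. HB_5(6310) = 2·5^5 + 2·5^2 + 2·5. Bump = 93396. G_4 = 93395.
G_4 = 93395. HB_6(93395) = 2·6^6 + 2·6^2 + 6 + 5. Bump = 1647196. G_5 = 1647195.
G_5 = 1647195. HB_7(1647195) = 2·7^7 + 2·7^2 + 7 + 4. Bump = 33554572. G_6 = 33554571.
G_6 = 33554571. HB_8(33554571) = 2·8^8 + 2·8^2 + 8 + 3. Bump = 774841152. G_7 = 774841151.
G_7 = 774841151. HB_9(774841151) = 2·9^9 + 2·9^2 + 9 + 2. Bump = 20000000212. G_8 = 20000000211.

8, 80, 553, 6310, 93395, 1647195, 33554571, 774841151, 20000000211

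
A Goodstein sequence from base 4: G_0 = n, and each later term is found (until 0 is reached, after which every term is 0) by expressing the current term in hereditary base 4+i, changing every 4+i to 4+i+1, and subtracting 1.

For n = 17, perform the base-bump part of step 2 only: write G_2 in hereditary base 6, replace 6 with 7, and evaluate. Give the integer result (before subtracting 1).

40

G_0 = 17. HB_4(17) = 4^2 + 1. Bump = 26. G_1 = 25.
G_1 = 25. HB_5(25) = 5^2. Bump = 36. G_2 = 35.
G_2 = 35. HB_6(35) = 5·6 + 5. Bump = 40. G_3 = 39.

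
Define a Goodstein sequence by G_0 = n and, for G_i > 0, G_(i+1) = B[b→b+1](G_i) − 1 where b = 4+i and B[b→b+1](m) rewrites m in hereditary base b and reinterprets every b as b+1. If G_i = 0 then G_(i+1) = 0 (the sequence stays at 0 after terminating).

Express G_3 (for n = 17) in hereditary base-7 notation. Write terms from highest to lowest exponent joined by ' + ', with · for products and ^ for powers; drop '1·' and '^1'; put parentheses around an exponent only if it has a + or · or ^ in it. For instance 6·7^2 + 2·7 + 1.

5·7 + 4

step 0: 17 = 4^2 + 1; sub 5 for 4: 5^2 + 1; = 26; G_1 = 26−1 = 25
step 1: 25 = 5^2; sub 6 for 5: 6^2; = 36; G_2 = 36−1 = 35
step 2: 35 = 5·6 + 5; sub 7 for 6: 5·7 + 5; = 40; G_3 = 40−1 = 39
step 3: 39 = 5·7 + 4; sub 8 for 7: 5·8 + 4; = 44; G_4 = 44−1 = 43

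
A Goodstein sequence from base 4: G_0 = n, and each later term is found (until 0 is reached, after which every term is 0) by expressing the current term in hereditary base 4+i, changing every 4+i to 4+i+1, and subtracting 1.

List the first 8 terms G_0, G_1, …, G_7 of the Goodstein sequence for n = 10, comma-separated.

step 0: 10 = 2·4 + 2; sub 5 for 4: 2·5 + 2; = 12; G_1 = 12−1 = 11
step 1: 11 = 2·5 + 1; sub 6 for 5: 2·6 + 1; = 13; G_2 = 13−1 = 12
step 2: 12 = 2·6; sub 7 for 6: 2·7; = 14; G_3 = 14−1 = 13
step 3: 13 = 7 + 6; sub 8 for 7: 8 + 6; = 14; G_4 = 14−1 = 13
step 4: 13 = 8 + 5; sub 9 for 8: 9 + 5; = 14; G_5 = 14−1 = 13
step 5: 13 = 9 + 4; sub 10 for 9: 10 + 4; = 14; G_6 = 14−1 = 13
step 6: 13 = 10 + 3; sub 11 for 10: 11 + 3; = 14; G_7 = 14−1 = 13

10, 11, 12, 13, 13, 13, 13, 13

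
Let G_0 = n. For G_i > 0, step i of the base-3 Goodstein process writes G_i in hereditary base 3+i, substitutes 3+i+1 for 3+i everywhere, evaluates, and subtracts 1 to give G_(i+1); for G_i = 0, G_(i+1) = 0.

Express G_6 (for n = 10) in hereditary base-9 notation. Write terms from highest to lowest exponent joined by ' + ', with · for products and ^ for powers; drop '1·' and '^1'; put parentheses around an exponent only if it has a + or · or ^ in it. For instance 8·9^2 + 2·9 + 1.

4·9

G_0=10  [base 3] 3^2 + 1  →[3↦4]→  4^2 + 1 = 17  −1 ⇒ G_1=16
G_1=16  [base 4] 4^2  →[4↦5]→  5^2 = 25  −1 ⇒ G_2=24
G_2=24  [base 5] 4·5 + 4  →[5↦6]→  4·6 + 4 = 28  −1 ⇒ G_3=27
G_3=27  [base 6] 4·6 + 3  →[6↦7]→  4·7 + 3 = 31  −1 ⇒ G_4=30
G_4=30  [base 7] 4·7 + 2  →[7↦8]→  4·8 + 2 = 34  −1 ⇒ G_5=33
G_5=33  [base 8] 4·8 + 1  →[8↦9]→  4·9 + 1 = 37  −1 ⇒ G_6=36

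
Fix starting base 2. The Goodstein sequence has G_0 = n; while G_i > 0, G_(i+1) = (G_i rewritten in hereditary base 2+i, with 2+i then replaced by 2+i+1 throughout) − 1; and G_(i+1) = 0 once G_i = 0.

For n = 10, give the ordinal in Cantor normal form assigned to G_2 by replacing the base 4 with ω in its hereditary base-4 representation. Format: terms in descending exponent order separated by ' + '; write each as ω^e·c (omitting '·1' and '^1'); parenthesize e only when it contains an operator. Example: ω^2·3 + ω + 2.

ω^(ω + 1) + 1

step 0: 10 = 2^(2 + 1) + 2; sub 3 for 2: 3^(3 + 1) + 3; = 84; G_1 = 84−1 = 83
step 1: 83 = 3^(3 + 1) + 2; sub 4 for 3: 4^(4 + 1) + 2; = 1026; G_2 = 1026−1 = 1025
step 2: 1025 = 4^(4 + 1) + 1; sub 5 for 4: 5^(5 + 1) + 1; = 15626; G_3 = 15626−1 = 15625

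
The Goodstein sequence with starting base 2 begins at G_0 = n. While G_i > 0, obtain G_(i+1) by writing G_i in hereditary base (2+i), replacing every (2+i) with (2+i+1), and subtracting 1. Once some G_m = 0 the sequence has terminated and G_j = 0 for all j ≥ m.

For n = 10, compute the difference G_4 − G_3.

G_0 = 10. HB_2(10) = 2^(2 + 1) + 2. Bump = 84. G_1 = 83.
G_1 = 83. HB_3(83) = 3^(3 + 1) + 2. Bump = 1026. G_2 = 1025.
G_2 = 1025. HB_4(1025) = 4^(4 + 1) + 1. Bump = 15626. G_3 = 15625.
G_3 = 15625. HB_5(15625) = 5^(5 + 1). Bump = 279936. G_4 = 279935.

264310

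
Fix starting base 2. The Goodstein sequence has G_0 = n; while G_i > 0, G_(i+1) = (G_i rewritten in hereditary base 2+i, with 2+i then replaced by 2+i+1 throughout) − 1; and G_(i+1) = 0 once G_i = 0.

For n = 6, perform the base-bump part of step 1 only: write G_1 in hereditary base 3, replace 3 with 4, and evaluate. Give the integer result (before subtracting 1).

258

(0) 6|_2 = 2^2 + 2 ↦ 3^3 + 3|_3 = 30 ⇒ 29
(1) 29|_3 = 3^3 + 2 ↦ 4^4 + 2|_4 = 258 ⇒ 257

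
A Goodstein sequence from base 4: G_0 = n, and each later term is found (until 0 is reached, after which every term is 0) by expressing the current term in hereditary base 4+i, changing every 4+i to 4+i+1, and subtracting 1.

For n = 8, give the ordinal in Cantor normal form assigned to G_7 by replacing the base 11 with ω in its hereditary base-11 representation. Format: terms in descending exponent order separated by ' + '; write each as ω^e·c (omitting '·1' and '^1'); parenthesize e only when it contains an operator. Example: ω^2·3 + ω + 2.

8

8 —HB4→ 2·4 —bump→ 2·5 = 10 —(−1)→ 9
9 —HB5→ 5 + 4 —bump→ 6 + 4 = 10 —(−1)→ 9
9 —HB6→ 6 + 3 —bump→ 7 + 3 = 10 —(−1)→ 9
9 —HB7→ 7 + 2 —bump→ 8 + 2 = 10 —(−1)→ 9
9 —HB8→ 8 + 1 —bump→ 9 + 1 = 10 —(−1)→ 9
9 —HB9→ 9 —bump→ 10 = 10 —(−1)→ 9
9 —HB10→ 9 —bump→ 9 = 9 —(−1)→ 8
8 —HB11→ 8 —bump→ 8 = 8 —(−1)→ 7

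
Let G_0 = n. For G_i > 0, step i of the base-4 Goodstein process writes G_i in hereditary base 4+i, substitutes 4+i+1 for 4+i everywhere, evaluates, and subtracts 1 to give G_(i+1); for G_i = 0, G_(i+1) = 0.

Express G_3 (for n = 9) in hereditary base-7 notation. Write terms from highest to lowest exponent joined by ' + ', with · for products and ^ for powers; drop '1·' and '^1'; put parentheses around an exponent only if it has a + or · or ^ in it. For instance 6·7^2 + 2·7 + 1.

9 —HB4→ 2·4 + 1 —bump→ 2·5 + 1 = 11 —(−1)→ 10
10 —HB5→ 2·5 —bump→ 2·6 = 12 —(−1)→ 11
11 —HB6→ 6 + 5 —bump→ 7 + 5 = 12 —(−1)→ 11
11 —HB7→ 7 + 4 —bump→ 8 + 4 = 12 —(−1)→ 11

7 + 4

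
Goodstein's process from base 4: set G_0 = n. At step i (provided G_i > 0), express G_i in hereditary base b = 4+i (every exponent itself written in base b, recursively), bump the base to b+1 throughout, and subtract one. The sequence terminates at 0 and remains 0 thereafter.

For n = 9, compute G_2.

9 —HB4→ 2·4 + 1 —bump→ 2·5 + 1 = 11 —(−1)→ 10
10 —HB5→ 2·5 —bump→ 2·6 = 12 —(−1)→ 11
11 —HB6→ 6 + 5 —bump→ 7 + 5 = 12 —(−1)→ 11

11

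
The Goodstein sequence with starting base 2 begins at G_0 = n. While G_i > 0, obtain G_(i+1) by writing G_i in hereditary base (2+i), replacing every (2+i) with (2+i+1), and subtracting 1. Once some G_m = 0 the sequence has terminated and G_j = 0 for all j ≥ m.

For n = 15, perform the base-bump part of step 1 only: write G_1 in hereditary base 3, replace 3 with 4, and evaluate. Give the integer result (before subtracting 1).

1284

step 0: 15 = 2^(2 + 1) + 2^2 + 2 + 1; sub 3 for 2: 3^(3 + 1) + 3^3 + 3 + 1; = 112; G_1 = 112−1 = 111
step 1: 111 = 3^(3 + 1) + 3^3 + 3; sub 4 for 3: 4^(4 + 1) + 4^4 + 4; = 1284; G_2 = 1284−1 = 1283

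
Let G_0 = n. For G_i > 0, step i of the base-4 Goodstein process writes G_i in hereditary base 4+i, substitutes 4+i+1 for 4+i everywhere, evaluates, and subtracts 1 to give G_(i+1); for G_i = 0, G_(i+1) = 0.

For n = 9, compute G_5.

11

G_0=9  [base 4] 2·4 + 1  →[4↦5]→  2·5 + 1 = 11  −1 ⇒ G_1=10
G_1=10  [base 5] 2·5  →[5↦6]→  2·6 = 12  −1 ⇒ G_2=11
G_2=11  [base 6] 6 + 5  →[6↦7]→  7 + 5 = 12  −1 ⇒ G_3=11
G_3=11  [base 7] 7 + 4  →[7↦8]→  8 + 4 = 12  −1 ⇒ G_4=11
G_4=11  [base 8] 8 + 3  →[8↦9]→  9 + 3 = 12  −1 ⇒ G_5=11
G_5=11  [base 9] 9 + 2  →[9↦10]→  10 + 2 = 12  −1 ⇒ G_6=11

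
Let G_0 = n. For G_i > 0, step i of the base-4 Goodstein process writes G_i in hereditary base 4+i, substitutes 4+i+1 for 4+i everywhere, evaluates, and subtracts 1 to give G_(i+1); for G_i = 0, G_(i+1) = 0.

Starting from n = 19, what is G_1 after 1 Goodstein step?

27

19 —HB4→ 4^2 + 3 —bump→ 5^2 + 3 = 28 —(−1)→ 27
27 —HB5→ 5^2 + 2 —bump→ 6^2 + 2 = 38 —(−1)→ 37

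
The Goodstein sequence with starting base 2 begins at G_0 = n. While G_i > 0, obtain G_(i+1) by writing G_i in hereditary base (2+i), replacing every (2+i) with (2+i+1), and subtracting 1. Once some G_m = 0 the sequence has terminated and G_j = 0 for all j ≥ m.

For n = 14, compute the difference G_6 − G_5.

G_0 = 14. HB_2(14) = 2^(2 + 1) + 2^2 + 2. Bump = 111. G_1 = 110.
G_1 = 110. HB_3(110) = 3^(3 + 1) + 3^3 + 2. Bump = 1282. G_2 = 1281.
G_2 = 1281. HB_4(1281) = 4^(4 + 1) + 4^4 + 1. Bump = 18751. G_3 = 18750.
G_3 = 18750. HB_5(18750) = 5^(5 + 1) + 5^5. Bump = 326592. G_4 = 326591.
G_4 = 326591. HB_6(326591) = 6^(6 + 1) + 5·6^5 + 5·6^4 + 5·6^3 + 5·6^2 + 5·6 + 5. Bump = 5862841. G_5 = 5862840.
G_5 = 5862840. HB_7(5862840) = 7^(7 + 1) + 5·7^5 + 5·7^4 + 5·7^3 + 5·7^2 + 5·7 + 4. Bump = 134404972. G_6 = 134404971.

128542131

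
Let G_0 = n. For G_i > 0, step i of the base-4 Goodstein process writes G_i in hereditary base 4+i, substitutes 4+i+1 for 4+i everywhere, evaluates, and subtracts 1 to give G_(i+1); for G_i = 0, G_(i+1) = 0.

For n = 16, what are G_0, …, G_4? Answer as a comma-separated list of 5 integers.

G_0=16  [base 4] 4^2  →[4↦5]→  5^2 = 25  −1 ⇒ G_1=24
G_1=24  [base 5] 4·5 + 4  →[5↦6]→  4·6 + 4 = 28  −1 ⇒ G_2=27
G_2=27  [base 6] 4·6 + 3  →[6↦7]→  4·7 + 3 = 31  −1 ⇒ G_3=30
G_3=30  [base 7] 4·7 + 2  →[7↦8]→  4·8 + 2 = 34  −1 ⇒ G_4=33

16, 24, 27, 30, 33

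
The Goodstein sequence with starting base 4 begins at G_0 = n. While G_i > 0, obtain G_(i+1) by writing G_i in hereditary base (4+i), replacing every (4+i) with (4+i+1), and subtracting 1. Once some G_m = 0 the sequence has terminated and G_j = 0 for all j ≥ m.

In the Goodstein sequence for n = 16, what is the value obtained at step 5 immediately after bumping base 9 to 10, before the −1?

(0) 16|_4 = 4^2 ↦ 5^2|_5 = 25 ⇒ 24
(1) 24|_5 = 4·5 + 4 ↦ 4·6 + 4|_6 = 28 ⇒ 27
(2) 27|_6 = 4·6 + 3 ↦ 4·7 + 3|_7 = 31 ⇒ 30
(3) 30|_7 = 4·7 + 2 ↦ 4·8 + 2|_8 = 34 ⇒ 33
(4) 33|_8 = 4·8 + 1 ↦ 4·9 + 1|_9 = 37 ⇒ 36

40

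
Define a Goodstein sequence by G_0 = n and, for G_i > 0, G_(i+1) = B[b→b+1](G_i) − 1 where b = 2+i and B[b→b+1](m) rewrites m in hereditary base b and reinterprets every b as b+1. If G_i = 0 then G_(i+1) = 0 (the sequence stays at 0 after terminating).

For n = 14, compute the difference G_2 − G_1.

i=0: 14 = 2^(2 + 1) + 2^2 + 2 (b=2); 2→3: 3^(3 + 1) + 3^3 + 3 = 111; 111−1 = 110
i=1: 110 = 3^(3 + 1) + 3^3 + 2 (b=3); 3→4: 4^(4 + 1) + 4^4 + 2 = 1282; 1282−1 = 1281

1171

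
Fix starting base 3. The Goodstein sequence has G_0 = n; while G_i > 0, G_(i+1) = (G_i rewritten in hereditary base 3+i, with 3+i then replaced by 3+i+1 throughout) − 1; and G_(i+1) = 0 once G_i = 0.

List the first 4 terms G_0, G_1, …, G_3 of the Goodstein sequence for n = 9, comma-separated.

9 —HB3→ 3^2 —bump→ 4^2 = 16 —(−1)→ 15
15 —HB4→ 3·4 + 3 —bump→ 3·5 + 3 = 18 —(−1)→ 17
17 —HB5→ 3·5 + 2 —bump→ 3·6 + 2 = 20 —(−1)→ 19

9, 15, 17, 19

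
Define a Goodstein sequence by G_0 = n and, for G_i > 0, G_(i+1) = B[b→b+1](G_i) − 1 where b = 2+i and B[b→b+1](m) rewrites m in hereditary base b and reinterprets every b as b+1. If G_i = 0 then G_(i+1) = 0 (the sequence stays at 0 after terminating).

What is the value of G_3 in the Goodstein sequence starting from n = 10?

10 —HB2→ 2^(2 + 1) + 2 —bump→ 3^(3 + 1) + 3 = 84 —(−1)→ 83
83 —HB3→ 3^(3 + 1) + 2 —bump→ 4^(4 + 1) + 2 = 1026 —(−1)→ 1025
1025 —HB4→ 4^(4 + 1) + 1 —bump→ 5^(5 + 1) + 1 = 15626 —(−1)→ 15625
15625 —HB5→ 5^(5 + 1) —bump→ 6^(6 + 1) = 279936 —(−1)→ 279935

15625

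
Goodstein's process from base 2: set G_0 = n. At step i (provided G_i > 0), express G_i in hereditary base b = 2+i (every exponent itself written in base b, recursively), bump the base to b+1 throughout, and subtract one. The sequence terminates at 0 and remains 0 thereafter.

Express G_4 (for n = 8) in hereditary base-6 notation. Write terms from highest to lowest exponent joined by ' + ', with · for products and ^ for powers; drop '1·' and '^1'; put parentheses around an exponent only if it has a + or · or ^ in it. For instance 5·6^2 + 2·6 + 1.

2·6^6 + 2·6^2 + 6 + 5

step 0: 8 = 2^(2 + 1); sub 3 for 2: 3^(3 + 1); = 81; G_1 = 81−1 = 80
step 1: 80 = 2·3^3 + 2·3^2 + 2·3 + 2; sub 4 for 3: 2·4^4 + 2·4^2 + 2·4 + 2; = 554; G_2 = 554−1 = 553
step 2: 553 = 2·4^4 + 2·4^2 + 2·4 + 1; sub 5 for 4: 2·5^5 + 2·5^2 + 2·5 + 1; = 6311; G_3 = 6311−1 = 6310
step 3: 6310 = 2·5^5 + 2·5^2 + 2·5; sub 6 for 5: 2·6^6 + 2·6^2 + 2·6; = 93396; G_4 = 93396−1 = 93395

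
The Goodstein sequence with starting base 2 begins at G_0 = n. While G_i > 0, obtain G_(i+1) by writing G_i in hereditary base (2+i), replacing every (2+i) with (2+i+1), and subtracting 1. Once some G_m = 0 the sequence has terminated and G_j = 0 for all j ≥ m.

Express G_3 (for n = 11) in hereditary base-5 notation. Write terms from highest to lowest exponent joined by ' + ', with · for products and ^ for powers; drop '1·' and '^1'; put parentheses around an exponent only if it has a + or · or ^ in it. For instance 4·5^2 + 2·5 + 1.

5^(5 + 1) + 2

(0) 11|_2 = 2^(2 + 1) + 2 + 1 ↦ 3^(3 + 1) + 3 + 1|_3 = 85 ⇒ 84
(1) 84|_3 = 3^(3 + 1) + 3 ↦ 4^(4 + 1) + 4|_4 = 1028 ⇒ 1027
(2) 1027|_4 = 4^(4 + 1) + 3 ↦ 5^(5 + 1) + 3|_5 = 15628 ⇒ 15627
(3) 15627|_5 = 5^(5 + 1) + 2 ↦ 6^(6 + 1) + 2|_6 = 279938 ⇒ 279937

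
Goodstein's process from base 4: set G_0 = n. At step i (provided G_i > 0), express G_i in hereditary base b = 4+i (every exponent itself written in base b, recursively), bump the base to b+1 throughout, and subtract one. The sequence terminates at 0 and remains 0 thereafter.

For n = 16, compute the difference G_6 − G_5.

i=0: 16 = 4^2 (b=4); 4→5: 5^2 = 25; 25−1 = 24
i=1: 24 = 4·5 + 4 (b=5); 5→6: 4·6 + 4 = 28; 28−1 = 27
i=2: 27 = 4·6 + 3 (b=6); 6→7: 4·7 + 3 = 31; 31−1 = 30
i=3: 30 = 4·7 + 2 (b=7); 7→8: 4·8 + 2 = 34; 34−1 = 33
i=4: 33 = 4·8 + 1 (b=8); 8→9: 4·9 + 1 = 37; 37−1 = 36
i=5: 36 = 4·9 (b=9); 9→10: 4·10 = 40; 40−1 = 39

3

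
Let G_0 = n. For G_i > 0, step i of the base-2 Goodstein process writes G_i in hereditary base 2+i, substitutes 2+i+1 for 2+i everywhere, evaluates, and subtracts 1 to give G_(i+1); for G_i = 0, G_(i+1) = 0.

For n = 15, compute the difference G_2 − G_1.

i=0: 15 = 2^(2 + 1) + 2^2 + 2 + 1 (b=2); 2→3: 3^(3 + 1) + 3^3 + 3 + 1 = 112; 112−1 = 111
i=1: 111 = 3^(3 + 1) + 3^3 + 3 (b=3); 3→4: 4^(4 + 1) + 4^4 + 4 = 1284; 1284−1 = 1283

1172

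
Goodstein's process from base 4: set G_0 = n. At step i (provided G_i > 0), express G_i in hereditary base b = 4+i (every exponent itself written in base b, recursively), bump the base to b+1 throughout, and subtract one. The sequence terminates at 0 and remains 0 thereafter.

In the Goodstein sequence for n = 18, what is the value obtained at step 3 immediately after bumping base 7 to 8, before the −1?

54

base 4: 18 = 4^2 + 2; at 5: 5^2 + 2 = 27; next = 26
base 5: 26 = 5^2 + 1; at 6: 6^2 + 1 = 37; next = 36
base 6: 36 = 6^2; at 7: 7^2 = 49; next = 48
base 7: 48 = 6·7 + 6; at 8: 6·8 + 6 = 54; next = 53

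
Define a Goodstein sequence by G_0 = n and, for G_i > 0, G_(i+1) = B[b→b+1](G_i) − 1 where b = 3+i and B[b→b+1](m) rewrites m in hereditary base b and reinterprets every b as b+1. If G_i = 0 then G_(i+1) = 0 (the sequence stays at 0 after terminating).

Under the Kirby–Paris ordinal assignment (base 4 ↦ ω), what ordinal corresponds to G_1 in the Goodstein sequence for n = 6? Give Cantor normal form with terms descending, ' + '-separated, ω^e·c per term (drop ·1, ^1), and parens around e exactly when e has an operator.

base 3: 6 = 2·3; at 4: 2·4 = 8; next = 7
base 4: 7 = 4 + 3; at 5: 5 + 3 = 8; next = 7

ω + 3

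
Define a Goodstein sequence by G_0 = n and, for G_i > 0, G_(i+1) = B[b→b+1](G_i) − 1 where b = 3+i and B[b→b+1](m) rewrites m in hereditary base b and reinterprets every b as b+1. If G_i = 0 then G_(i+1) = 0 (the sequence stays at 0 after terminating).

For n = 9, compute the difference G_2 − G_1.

[0] 9 ≡ 3^2 (base 3). Lift 4: 16. −1: 15.
[1] 15 ≡ 3·4 + 3 (base 4). Lift 5: 18. −1: 17.

2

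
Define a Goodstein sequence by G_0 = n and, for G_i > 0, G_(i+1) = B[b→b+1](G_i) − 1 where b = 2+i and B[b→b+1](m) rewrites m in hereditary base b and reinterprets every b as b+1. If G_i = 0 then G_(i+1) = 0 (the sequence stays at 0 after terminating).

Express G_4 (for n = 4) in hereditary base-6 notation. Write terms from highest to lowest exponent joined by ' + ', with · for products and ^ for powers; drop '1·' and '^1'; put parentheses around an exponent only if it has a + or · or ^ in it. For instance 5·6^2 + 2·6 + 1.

2·6^2 + 6 + 5

[0] 4 ≡ 2^2 (base 2). Lift 3: 27. −1: 26.
[1] 26 ≡ 2·3^2 + 2·3 + 2 (base 3). Lift 4: 42. −1: 41.
[2] 41 ≡ 2·4^2 + 2·4 + 1 (base 4). Lift 5: 61. −1: 60.
[3] 60 ≡ 2·5^2 + 2·5 (base 5). Lift 6: 84. −1: 83.
[4] 83 ≡ 2·6^2 + 6 + 5 (base 6). Lift 7: 110. −1: 109.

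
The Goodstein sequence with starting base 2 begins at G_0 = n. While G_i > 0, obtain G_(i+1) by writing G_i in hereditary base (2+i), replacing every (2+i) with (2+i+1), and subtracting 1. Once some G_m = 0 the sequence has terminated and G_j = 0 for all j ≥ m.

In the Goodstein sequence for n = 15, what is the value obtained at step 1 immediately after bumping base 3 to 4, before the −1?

G_0 = 15. HB_2(15) = 2^(2 + 1) + 2^2 + 2 + 1. Bump = 112. G_1 = 111.
G_1 = 111. HB_3(111) = 3^(3 + 1) + 3^3 + 3. Bump = 1284. G_2 = 1283.

1284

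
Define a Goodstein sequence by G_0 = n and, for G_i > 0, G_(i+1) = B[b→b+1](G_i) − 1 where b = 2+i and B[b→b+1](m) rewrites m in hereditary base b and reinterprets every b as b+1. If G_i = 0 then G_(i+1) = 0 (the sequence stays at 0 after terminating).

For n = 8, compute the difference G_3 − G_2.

[0] 8 ≡ 2^(2 + 1) (base 2). Lift 3: 81. −1: 80.
[1] 80 ≡ 2·3^3 + 2·3^2 + 2·3 + 2 (base 3). Lift 4: 554. −1: 553.
[2] 553 ≡ 2·4^4 + 2·4^2 + 2·4 + 1 (base 4). Lift 5: 6311. −1: 6310.

5757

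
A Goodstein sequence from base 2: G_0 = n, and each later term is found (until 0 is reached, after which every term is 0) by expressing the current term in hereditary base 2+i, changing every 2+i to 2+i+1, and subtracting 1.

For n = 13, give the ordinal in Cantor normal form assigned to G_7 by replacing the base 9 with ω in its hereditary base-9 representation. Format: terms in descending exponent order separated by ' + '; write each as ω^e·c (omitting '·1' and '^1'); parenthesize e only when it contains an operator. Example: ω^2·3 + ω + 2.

ω^(ω + 1) + ω^3·3 + ω^2·3 + ω·2 + 6

13 —HB2→ 2^(2 + 1) + 2^2 + 1 —bump→ 3^(3 + 1) + 3^3 + 1 = 109 —(−1)→ 108
108 —HB3→ 3^(3 + 1) + 3^3 —bump→ 4^(4 + 1) + 4^4 = 1280 —(−1)→ 1279
1279 —HB4→ 4^(4 + 1) + 3·4^3 + 3·4^2 + 3·4 + 3 —bump→ 5^(5 + 1) + 3·5^3 + 3·5^2 + 3·5 + 3 = 16093 —(−1)→ 16092
16092 —HB5→ 5^(5 + 1) + 3·5^3 + 3·5^2 + 3·5 + 2 —bump→ 6^(6 + 1) + 3·6^3 + 3·6^2 + 3·6 + 2 = 280712 —(−1)→ 280711
280711 —HB6→ 6^(6 + 1) + 3·6^3 + 3·6^2 + 3·6 + 1 —bump→ 7^(7 + 1) + 3·7^3 + 3·7^2 + 3·7 + 1 = 5765999 —(−1)→ 5765998
5765998 —HB7→ 7^(7 + 1) + 3·7^3 + 3·7^2 + 3·7 —bump→ 8^(8 + 1) + 3·8^3 + 3·8^2 + 3·8 = 134219480 —(−1)→ 134219479
134219479 —HB8→ 8^(8 + 1) + 3·8^3 + 3·8^2 + 2·8 + 7 —bump→ 9^(9 + 1) + 3·9^3 + 3·9^2 + 2·9 + 7 = 3486786856 —(−1)→ 3486786855
3486786855 —HB9→ 9^(9 + 1) + 3·9^3 + 3·9^2 + 2·9 + 6 —bump→ 10^(10 + 1) + 3·10^3 + 3·10^2 + 2·10 + 6 = 100000003326 —(−1)→ 100000003325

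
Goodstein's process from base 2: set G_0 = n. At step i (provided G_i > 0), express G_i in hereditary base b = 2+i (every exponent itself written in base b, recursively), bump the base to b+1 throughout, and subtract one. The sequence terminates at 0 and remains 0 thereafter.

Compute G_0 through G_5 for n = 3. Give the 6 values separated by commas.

step 0: 3 = 2 + 1; sub 3 for 2: 3 + 1; = 4; G_1 = 4−1 = 3
step 1: 3 = 3; sub 4 for 3: 4; = 4; G_2 = 4−1 = 3
step 2: 3 = 3; sub 5 for 4: 3; = 3; G_3 = 3−1 = 2
step 3: 2 = 2; sub 6 for 5: 2; = 2; G_4 = 2−1 = 1
step 4: 1 = 1; sub 7 for 6: 1; = 1; G_5 = 1−1 = 0

3, 3, 3, 2, 1, 0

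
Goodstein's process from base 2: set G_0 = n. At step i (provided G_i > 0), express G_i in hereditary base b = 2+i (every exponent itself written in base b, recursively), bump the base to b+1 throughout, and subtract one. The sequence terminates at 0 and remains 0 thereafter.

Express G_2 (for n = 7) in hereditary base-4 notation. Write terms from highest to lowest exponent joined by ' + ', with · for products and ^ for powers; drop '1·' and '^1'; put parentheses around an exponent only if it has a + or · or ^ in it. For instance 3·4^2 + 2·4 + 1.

4^4 + 3

[0] 7 ≡ 2^2 + 2 + 1 (base 2). Lift 3: 31. −1: 30.
[1] 30 ≡ 3^3 + 3 (base 3). Lift 4: 260. −1: 259.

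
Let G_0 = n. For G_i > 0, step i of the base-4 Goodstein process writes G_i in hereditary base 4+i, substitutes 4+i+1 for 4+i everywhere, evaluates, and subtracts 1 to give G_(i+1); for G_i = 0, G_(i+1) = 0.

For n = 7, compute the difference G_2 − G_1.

0

step 0: 7 = 4 + 3; sub 5 for 4: 5 + 3; = 8; G_1 = 8−1 = 7
step 1: 7 = 5 + 2; sub 6 for 5: 6 + 2; = 8; G_2 = 8−1 = 7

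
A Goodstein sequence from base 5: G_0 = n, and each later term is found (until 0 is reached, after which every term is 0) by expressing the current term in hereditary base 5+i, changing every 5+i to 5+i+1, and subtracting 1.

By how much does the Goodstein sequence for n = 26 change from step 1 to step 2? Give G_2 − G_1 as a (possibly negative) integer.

step 0: 26 = 5^2 + 1; sub 6 for 5: 6^2 + 1; = 37; G_1 = 37−1 = 36
step 1: 36 = 6^2; sub 7 for 6: 7^2; = 49; G_2 = 49−1 = 48

12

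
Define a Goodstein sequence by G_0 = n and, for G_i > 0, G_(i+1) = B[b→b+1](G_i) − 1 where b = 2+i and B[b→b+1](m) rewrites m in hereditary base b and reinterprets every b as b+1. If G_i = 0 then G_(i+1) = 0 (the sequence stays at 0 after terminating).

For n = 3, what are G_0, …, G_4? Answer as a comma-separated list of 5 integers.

(0) 3|_2 = 2 + 1 ↦ 3 + 1|_3 = 4 ⇒ 3
(1) 3|_3 = 3 ↦ 4|_4 = 4 ⇒ 3
(2) 3|_4 = 3 ↦ 3|_5 = 3 ⇒ 2
(3) 2|_5 = 2 ↦ 2|_6 = 2 ⇒ 1

3, 3, 3, 2, 1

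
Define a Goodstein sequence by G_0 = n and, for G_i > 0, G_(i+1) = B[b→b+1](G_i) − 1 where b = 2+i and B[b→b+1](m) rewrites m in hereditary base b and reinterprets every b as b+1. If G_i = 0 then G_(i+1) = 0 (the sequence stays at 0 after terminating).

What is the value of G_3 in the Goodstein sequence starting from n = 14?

step 0: 14 = 2^(2 + 1) + 2^2 + 2; sub 3 for 2: 3^(3 + 1) + 3^3 + 3; = 111; G_1 = 111−1 = 110
step 1: 110 = 3^(3 + 1) + 3^3 + 2; sub 4 for 3: 4^(4 + 1) + 4^4 + 2; = 1282; G_2 = 1282−1 = 1281
step 2: 1281 = 4^(4 + 1) + 4^4 + 1; sub 5 for 4: 5^(5 + 1) + 5^5 + 1; = 18751; G_3 = 18751−1 = 18750

18750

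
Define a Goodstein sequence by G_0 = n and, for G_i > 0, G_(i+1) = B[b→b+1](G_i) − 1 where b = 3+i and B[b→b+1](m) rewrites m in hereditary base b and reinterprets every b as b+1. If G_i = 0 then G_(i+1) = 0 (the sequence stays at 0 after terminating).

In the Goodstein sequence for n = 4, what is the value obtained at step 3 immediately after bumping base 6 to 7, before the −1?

3

G_0=4  [base 3] 3 + 1  →[3↦4]→  4 + 1 = 5  −1 ⇒ G_1=4
G_1=4  [base 4] 4  →[4↦5]→  5 = 5  −1 ⇒ G_2=4
G_2=4  [base 5] 4  →[5↦6]→  4 = 4  −1 ⇒ G_3=3
G_3=3  [base 6] 3  →[6↦7]→  3 = 3  −1 ⇒ G_4=2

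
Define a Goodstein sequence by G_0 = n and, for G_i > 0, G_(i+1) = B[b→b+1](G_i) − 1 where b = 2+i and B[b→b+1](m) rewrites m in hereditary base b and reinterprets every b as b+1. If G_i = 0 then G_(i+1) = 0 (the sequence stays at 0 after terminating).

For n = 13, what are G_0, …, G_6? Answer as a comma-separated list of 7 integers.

step 0: 13 = 2^(2 + 1) + 2^2 + 1; sub 3 for 2: 3^(3 + 1) + 3^3 + 1; = 109; G_1 = 109−1 = 108
step 1: 108 = 3^(3 + 1) + 3^3; sub 4 for 3: 4^(4 + 1) + 4^4; = 1280; G_2 = 1280−1 = 1279
step 2: 1279 = 4^(4 + 1) + 3·4^3 + 3·4^2 + 3·4 + 3; sub 5 for 4: 5^(5 + 1) + 3·5^3 + 3·5^2 + 3·5 + 3; = 16093; G_3 = 16093−1 = 16092
step 3: 16092 = 5^(5 + 1) + 3·5^3 + 3·5^2 + 3·5 + 2; sub 6 for 5: 6^(6 + 1) + 3·6^3 + 3·6^2 + 3·6 + 2; = 280712; G_4 = 280712−1 = 280711
step 4: 280711 = 6^(6 + 1) + 3·6^3 + 3·6^2 + 3·6 + 1; sub 7 for 6: 7^(7 + 1) + 3·7^3 + 3·7^2 + 3·7 + 1; = 5765999; G_5 = 5765999−1 = 5765998
step 5: 5765998 = 7^(7 + 1) + 3·7^3 + 3·7^2 + 3·7; sub 8 for 7: 8^(8 + 1) + 3·8^3 + 3·8^2 + 3·8; = 134219480; G_6 = 134219480−1 = 134219479

13, 108, 1279, 16092, 280711, 5765998, 134219479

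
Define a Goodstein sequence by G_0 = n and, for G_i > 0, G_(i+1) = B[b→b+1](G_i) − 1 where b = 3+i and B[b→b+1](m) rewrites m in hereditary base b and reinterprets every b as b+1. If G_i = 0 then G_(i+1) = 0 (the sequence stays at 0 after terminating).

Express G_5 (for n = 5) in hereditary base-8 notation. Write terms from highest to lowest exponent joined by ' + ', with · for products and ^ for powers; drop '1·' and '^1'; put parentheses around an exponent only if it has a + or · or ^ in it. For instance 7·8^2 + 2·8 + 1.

5 —HB3→ 3 + 2 —bump→ 4 + 2 = 6 —(−1)→ 5
5 —HB4→ 4 + 1 —bump→ 5 + 1 = 6 —(−1)→ 5
5 —HB5→ 5 —bump→ 6 = 6 —(−1)→ 5
5 —HB6→ 5 —bump→ 5 = 5 —(−1)→ 4
4 —HB7→ 4 —bump→ 4 = 4 —(−1)→ 3

3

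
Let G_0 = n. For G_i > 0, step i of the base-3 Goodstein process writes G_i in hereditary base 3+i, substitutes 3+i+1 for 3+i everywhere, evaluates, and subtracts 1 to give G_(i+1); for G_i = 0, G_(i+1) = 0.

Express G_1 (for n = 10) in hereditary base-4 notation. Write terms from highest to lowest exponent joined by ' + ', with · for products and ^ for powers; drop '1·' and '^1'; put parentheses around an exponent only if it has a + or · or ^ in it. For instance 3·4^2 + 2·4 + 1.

4^2

[0] 10 ≡ 3^2 + 1 (base 3). Lift 4: 17. −1: 16.
[1] 16 ≡ 4^2 (base 4). Lift 5: 25. −1: 24.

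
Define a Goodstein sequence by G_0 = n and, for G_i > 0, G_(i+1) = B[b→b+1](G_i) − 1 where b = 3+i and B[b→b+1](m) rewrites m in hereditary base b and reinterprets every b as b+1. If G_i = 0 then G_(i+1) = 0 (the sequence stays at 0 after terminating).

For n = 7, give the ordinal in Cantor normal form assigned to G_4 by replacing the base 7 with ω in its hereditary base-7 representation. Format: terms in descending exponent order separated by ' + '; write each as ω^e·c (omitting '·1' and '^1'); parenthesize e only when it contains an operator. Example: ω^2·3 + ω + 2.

step 0: 7 = 2·3 + 1; sub 4 for 3: 2·4 + 1; = 9; G_1 = 9−1 = 8
step 1: 8 = 2·4; sub 5 for 4: 2·5; = 10; G_2 = 10−1 = 9
step 2: 9 = 5 + 4; sub 6 for 5: 6 + 4; = 10; G_3 = 10−1 = 9
step 3: 9 = 6 + 3; sub 7 for 6: 7 + 3; = 10; G_4 = 10−1 = 9
step 4: 9 = 7 + 2; sub 8 for 7: 8 + 2; = 10; G_5 = 10−1 = 9

ω + 2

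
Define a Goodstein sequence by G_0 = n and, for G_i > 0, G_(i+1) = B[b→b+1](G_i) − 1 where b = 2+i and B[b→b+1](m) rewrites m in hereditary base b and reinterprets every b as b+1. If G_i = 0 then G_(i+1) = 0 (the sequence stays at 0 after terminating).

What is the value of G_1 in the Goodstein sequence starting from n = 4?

26

i=0: 4 = 2^2 (b=2); 2→3: 3^3 = 27; 27−1 = 26
i=1: 26 = 2·3^2 + 2·3 + 2 (b=3); 3→4: 2·4^2 + 2·4 + 2 = 42; 42−1 = 41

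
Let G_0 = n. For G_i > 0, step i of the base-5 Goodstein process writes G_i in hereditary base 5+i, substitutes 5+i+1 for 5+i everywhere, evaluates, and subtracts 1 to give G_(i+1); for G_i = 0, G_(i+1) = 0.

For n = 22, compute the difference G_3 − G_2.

i=0: 22 = 4·5 + 2 (b=5); 5→6: 4·6 + 2 = 26; 26−1 = 25
i=1: 25 = 4·6 + 1 (b=6); 6→7: 4·7 + 1 = 29; 29−1 = 28
i=2: 28 = 4·7 (b=7); 7→8: 4·8 = 32; 32−1 = 31

3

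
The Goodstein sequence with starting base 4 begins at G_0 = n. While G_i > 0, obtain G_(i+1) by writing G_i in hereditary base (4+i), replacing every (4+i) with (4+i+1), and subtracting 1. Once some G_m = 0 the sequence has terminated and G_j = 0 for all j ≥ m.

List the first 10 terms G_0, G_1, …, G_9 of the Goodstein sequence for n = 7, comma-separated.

(0) 7|_4 = 4 + 3 ↦ 5 + 3|_5 = 8 ⇒ 7
(1) 7|_5 = 5 + 2 ↦ 6 + 2|_6 = 8 ⇒ 7
(2) 7|_6 = 6 + 1 ↦ 7 + 1|_7 = 8 ⇒ 7
(3) 7|_7 = 7 ↦ 8|_8 = 8 ⇒ 7
(4) 7|_8 = 7 ↦ 7|_9 = 7 ⇒ 6
(5) 6|_9 = 6 ↦ 6|_10 = 6 ⇒ 5
(6) 5|_10 = 5 ↦ 5|_11 = 5 ⇒ 4
(7) 4|_11 = 4 ↦ 4|_12 = 4 ⇒ 3
(8) 3|_12 = 3 ↦ 3|_13 = 3 ⇒ 2

7, 7, 7, 7, 7, 6, 5, 4, 3, 2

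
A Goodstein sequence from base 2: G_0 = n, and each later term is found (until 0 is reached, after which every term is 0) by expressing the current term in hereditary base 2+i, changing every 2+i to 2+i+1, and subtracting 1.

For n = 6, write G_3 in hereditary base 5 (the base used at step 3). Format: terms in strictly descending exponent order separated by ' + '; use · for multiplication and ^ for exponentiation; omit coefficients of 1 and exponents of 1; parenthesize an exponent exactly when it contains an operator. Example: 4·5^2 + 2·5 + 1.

G_0=6  [base 2] 2^2 + 2  →[2↦3]→  3^3 + 3 = 30  −1 ⇒ G_1=29
G_1=29  [base 3] 3^3 + 2  →[3↦4]→  4^4 + 2 = 258  −1 ⇒ G_2=257
G_2=257  [base 4] 4^4 + 1  →[4↦5]→  5^5 + 1 = 3126  −1 ⇒ G_3=3125
G_3=3125  [base 5] 5^5  →[5↦6]→  6^6 = 46656  −1 ⇒ G_4=46655

5^5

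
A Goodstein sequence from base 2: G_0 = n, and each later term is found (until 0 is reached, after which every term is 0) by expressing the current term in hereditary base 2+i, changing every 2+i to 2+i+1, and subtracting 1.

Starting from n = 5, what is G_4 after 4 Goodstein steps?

775

G_0=5  [base 2] 2^2 + 1  →[2↦3]→  3^3 + 1 = 28  −1 ⇒ G_1=27
G_1=27  [base 3] 3^3  →[3↦4]→  4^4 = 256  −1 ⇒ G_2=255
G_2=255  [base 4] 3·4^3 + 3·4^2 + 3·4 + 3  →[4↦5]→  3·5^3 + 3·5^2 + 3·5 + 3 = 468  −1 ⇒ G_3=467
G_3=467  [base 5] 3·5^3 + 3·5^2 + 3·5 + 2  →[5↦6]→  3·6^3 + 3·6^2 + 3·6 + 2 = 776  −1 ⇒ G_4=775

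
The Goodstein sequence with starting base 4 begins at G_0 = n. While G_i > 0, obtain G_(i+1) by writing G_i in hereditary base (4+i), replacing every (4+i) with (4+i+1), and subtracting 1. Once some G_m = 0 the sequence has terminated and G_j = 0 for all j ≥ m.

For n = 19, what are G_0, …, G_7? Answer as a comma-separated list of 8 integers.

step 0: 19 = 4^2 + 3; sub 5 for 4: 5^2 + 3; = 28; G_1 = 28−1 = 27
step 1: 27 = 5^2 + 2; sub 6 for 5: 6^2 + 2; = 38; G_2 = 38−1 = 37
step 2: 37 = 6^2 + 1; sub 7 for 6: 7^2 + 1; = 50; G_3 = 50−1 = 49
step 3: 49 = 7^2; sub 8 for 7: 8^2; = 64; G_4 = 64−1 = 63
step 4: 63 = 7·8 + 7; sub 9 for 8: 7·9 + 7; = 70; G_5 = 70−1 = 69
step 5: 69 = 7·9 + 6; sub 10 for 9: 7·10 + 6; = 76; G_6 = 76−1 = 75
step 6: 75 = 7·10 + 5; sub 11 for 10: 7·11 + 5; = 82; G_7 = 82−1 = 81

19, 27, 37, 49, 63, 69, 75, 81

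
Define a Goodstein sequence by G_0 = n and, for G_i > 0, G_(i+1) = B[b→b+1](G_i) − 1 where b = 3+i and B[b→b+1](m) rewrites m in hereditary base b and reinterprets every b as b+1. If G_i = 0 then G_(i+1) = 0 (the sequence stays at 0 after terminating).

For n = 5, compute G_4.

4

(0) 5|_3 = 3 + 2 ↦ 4 + 2|_4 = 6 ⇒ 5
(1) 5|_4 = 4 + 1 ↦ 5 + 1|_5 = 6 ⇒ 5
(2) 5|_5 = 5 ↦ 6|_6 = 6 ⇒ 5
(3) 5|_6 = 5 ↦ 5|_7 = 5 ⇒ 4
(4) 4|_7 = 4 ↦ 4|_8 = 4 ⇒ 3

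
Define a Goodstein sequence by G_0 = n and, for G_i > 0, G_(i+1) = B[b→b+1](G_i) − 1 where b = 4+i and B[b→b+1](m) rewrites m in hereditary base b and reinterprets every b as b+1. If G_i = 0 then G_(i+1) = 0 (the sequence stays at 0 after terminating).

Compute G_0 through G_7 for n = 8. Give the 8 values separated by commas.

8, 9, 9, 9, 9, 9, 9, 8

base 4: 8 = 2·4; at 5: 2·5 = 10; next = 9
base 5: 9 = 5 + 4; at 6: 6 + 4 = 10; next = 9
base 6: 9 = 6 + 3; at 7: 7 + 3 = 10; next = 9
base 7: 9 = 7 + 2; at 8: 8 + 2 = 10; next = 9
base 8: 9 = 8 + 1; at 9: 9 + 1 = 10; next = 9
base 9: 9 = 9; at 10: 10 = 10; next = 9
base 10: 9 = 9; at 11: 9 = 9; next = 8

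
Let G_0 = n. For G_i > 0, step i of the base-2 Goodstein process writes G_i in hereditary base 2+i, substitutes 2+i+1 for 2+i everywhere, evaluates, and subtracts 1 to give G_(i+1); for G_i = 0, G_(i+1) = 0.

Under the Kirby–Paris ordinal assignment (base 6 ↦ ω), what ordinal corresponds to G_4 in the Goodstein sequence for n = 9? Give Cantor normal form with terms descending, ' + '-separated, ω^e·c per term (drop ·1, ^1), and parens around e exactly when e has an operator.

ω^ω·3 + ω^3·3 + ω^2·3 + ω·3 + 1

G_0 = 9. HB_2(9) = 2^(2 + 1) + 1. Bump = 82. G_1 = 81.
G_1 = 81. HB_3(81) = 3^(3 + 1). Bump = 1024. G_2 = 1023.
G_2 = 1023. HB_4(1023) = 3·4^4 + 3·4^3 + 3·4^2 + 3·4 + 3. Bump = 9843. G_3 = 9842.
G_3 = 9842. HB_5(9842) = 3·5^5 + 3·5^3 + 3·5^2 + 3·5 + 2. Bump = 140744. G_4 = 140743.
G_4 = 140743. HB_6(140743) = 3·6^6 + 3·6^3 + 3·6^2 + 3·6 + 1. Bump = 2471827. G_5 = 2471826.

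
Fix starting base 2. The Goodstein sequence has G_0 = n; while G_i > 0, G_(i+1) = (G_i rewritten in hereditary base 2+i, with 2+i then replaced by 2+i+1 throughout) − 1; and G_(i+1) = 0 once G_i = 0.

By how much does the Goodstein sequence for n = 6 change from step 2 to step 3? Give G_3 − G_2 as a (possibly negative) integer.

2868

G_0 = 6. HB_2(6) = 2^2 + 2. Bump = 30. G_1 = 29.
G_1 = 29. HB_3(29) = 3^3 + 2. Bump = 258. G_2 = 257.
G_2 = 257. HB_4(257) = 4^4 + 1. Bump = 3126. G_3 = 3125.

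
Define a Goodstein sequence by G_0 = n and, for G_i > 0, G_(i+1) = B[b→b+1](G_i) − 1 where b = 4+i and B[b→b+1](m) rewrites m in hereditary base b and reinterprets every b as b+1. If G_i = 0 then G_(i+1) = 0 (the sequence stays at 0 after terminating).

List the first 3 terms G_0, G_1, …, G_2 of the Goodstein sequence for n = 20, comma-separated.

G_0 = 20. HB_4(20) = 4^2 + 4. Bump = 30. G_1 = 29.
G_1 = 29. HB_5(29) = 5^2 + 4. Bump = 40. G_2 = 39.

20, 29, 39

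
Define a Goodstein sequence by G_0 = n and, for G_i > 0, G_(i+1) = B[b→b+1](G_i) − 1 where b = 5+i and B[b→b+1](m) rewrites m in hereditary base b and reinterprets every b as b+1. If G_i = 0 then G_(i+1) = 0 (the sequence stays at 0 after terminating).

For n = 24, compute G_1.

base 5: 24 = 4·5 + 4; at 6: 4·6 + 4 = 28; next = 27
base 6: 27 = 4·6 + 3; at 7: 4·7 + 3 = 31; next = 30

27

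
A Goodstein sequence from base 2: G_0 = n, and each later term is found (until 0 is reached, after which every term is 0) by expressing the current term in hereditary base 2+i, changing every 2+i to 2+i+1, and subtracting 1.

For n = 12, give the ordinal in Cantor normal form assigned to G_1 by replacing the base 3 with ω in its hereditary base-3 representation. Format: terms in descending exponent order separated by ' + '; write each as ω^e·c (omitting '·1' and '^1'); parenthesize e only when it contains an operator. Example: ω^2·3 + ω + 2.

ω^(ω + 1) + ω^2·2 + ω·2 + 2

step 0: 12 = 2^(2 + 1) + 2^2; sub 3 for 2: 3^(3 + 1) + 3^3; = 108; G_1 = 108−1 = 107
step 1: 107 = 3^(3 + 1) + 2·3^2 + 2·3 + 2; sub 4 for 3: 4^(4 + 1) + 2·4^2 + 2·4 + 2; = 1066; G_2 = 1066−1 = 1065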